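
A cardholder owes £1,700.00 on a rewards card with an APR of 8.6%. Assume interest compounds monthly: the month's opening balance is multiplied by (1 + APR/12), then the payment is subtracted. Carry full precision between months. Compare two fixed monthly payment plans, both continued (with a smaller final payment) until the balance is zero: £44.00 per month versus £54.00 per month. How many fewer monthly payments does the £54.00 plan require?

Monthly rate r = 8.6%/12 = 0.716667% = 0.00716667.
At £44.00/mo: n = ⌈−ln(1 − rB₀/P)/ln(1+r)⌉ = 46 payments (last £17.59); total interest = total paid − £1,700.00 = £297.59.
At £54.00/mo: 36 payments (last £43.51); total interest £233.51.
Payments saved = 46 − 36 = 10.

10 fewer payments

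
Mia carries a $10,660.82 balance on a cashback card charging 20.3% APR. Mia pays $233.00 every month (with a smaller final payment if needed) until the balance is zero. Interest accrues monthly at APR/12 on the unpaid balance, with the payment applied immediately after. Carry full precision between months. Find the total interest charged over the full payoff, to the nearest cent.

$9,997.41

Monthly rate r = 20.3%/12 = 1.69167% = 0.0169167.
Payoff takes n = ⌈−ln(1 − rB₀/P)/ln(1+r)⌉ = ⌈88.660⌉ = 89 payments; the last is $154.23.
Total paid = 88·$233.00 + $154.23 = $20,658.23.
Total interest = total paid − principal = $20,658.23 − $10,660.82 = $9,997.41.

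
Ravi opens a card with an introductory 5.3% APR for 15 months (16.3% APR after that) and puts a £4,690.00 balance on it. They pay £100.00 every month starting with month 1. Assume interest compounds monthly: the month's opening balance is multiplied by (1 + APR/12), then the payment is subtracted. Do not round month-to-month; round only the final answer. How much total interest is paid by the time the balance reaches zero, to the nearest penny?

£1,521.60

Promo months 1–15 at r₀ = 5.3%/12 = 0.00441667; months 16+ at r₁ = 16.3%/12 = 0.0135833.
After month 15: iterate B ← B·(1+r₀) − £100.00 for 15 months → £3,463.23.
Then at r₁ with £100.00/mo: n₂ = −ln(1 − r₁·B/P)/ln(1+r₁) ≈ 47.12 → 48 more payments.
Total paid = 62·£100.00 + £11.60 = £6,211.60; interest = £6,211.60 − £4,690.00 = £1,521.60.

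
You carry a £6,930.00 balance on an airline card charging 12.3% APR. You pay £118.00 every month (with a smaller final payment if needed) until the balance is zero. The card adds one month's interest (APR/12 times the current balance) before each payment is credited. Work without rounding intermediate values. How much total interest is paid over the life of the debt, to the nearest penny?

£3,729.76

Monthly rate r = 12.3%/12 = 1.025% = 0.01025.
Payoff takes n = ⌈−ln(1 − rB₀/P)/ln(1+r)⌉ = ⌈90.336⌉ = 91 payments; the last is £39.76.
Total paid = 90·£118.00 + £39.76 = £10,659.76.
Total interest = total paid − principal = £10,659.76 − £6,930.00 = £3,729.76.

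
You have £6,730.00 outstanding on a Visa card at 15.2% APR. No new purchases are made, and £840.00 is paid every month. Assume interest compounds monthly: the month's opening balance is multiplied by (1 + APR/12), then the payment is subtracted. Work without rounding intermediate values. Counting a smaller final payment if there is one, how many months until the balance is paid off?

9 months

Monthly rate r = 15.2%/12 = 1.26667% = 0.0126667.
Recurrence: B ← B·(1+r) − £840.00.
Month 1: interest £85.25; balance after payment £5,975.25.
Month 2: interest £75.69; balance after payment £5,210.93.
Closed form: n = −ln(1 − rB₀/P)/ln(1+r) = −ln(0.89852)/ln(1.01267) ≈ 8.502, so the balance reaches zero during payment 9.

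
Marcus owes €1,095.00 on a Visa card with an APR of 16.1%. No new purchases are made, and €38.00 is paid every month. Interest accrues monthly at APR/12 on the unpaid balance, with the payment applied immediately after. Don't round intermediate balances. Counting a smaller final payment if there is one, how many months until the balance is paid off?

Monthly rate r = 16.1%/12 = 1.34167% = 0.0134167.
Recurrence: B ← B·(1+r) − €38.00.
Month 1: interest €14.69; balance after payment €1,071.69.
Month 2: interest €14.38; balance after payment €1,048.07.
Closed form: n = −ln(1 − rB₀/P)/ln(1+r) = −ln(0.61339)/ln(1.01342) ≈ 36.673, so the balance reaches zero during payment 37.

37 months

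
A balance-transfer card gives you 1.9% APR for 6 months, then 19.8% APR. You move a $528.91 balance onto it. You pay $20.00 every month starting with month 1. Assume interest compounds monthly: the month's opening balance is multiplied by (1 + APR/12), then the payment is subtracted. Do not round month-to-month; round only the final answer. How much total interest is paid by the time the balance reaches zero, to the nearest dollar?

$101

Promo months 1–6 at r₀ = 1.9%/12 = 0.00158333; months 7+ at r₁ = 19.8%/12 = 0.0165.
After month 6: iterate B ← B·(1+r₀) − $20.00 for 6 months → $413.48.
Then at r₁ with $20.00/mo: n₂ = −ln(1 − r₁·B/P)/ln(1+r₁) ≈ 25.49 → 26 more payments.
Total paid = 31·$20.00 + $9.92 = $629.92; interest = $629.92 − $528.91 = $101.01.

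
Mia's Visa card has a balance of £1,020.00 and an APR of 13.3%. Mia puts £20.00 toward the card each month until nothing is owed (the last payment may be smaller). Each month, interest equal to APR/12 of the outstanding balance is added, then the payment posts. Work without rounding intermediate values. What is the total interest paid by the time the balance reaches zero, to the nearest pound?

£491

Monthly rate r = 13.3%/12 = 1.10833% = 0.0110833.
Payoff takes n = ⌈−ln(1 − rB₀/P)/ln(1+r)⌉ = ⌈75.572⌉ = 76 payments; the last is £11.47.
Total paid = 75·£20.00 + £11.47 = £1,511.47.
Total interest = total paid − principal = £1,511.47 − £1,020.00 = £491.47.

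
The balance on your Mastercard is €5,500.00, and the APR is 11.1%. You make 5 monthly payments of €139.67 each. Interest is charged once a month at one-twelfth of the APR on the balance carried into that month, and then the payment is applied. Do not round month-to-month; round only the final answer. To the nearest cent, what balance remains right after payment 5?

Monthly rate r = 11.1%/12 = 0.925% = 0.00925.
Each month: B ← B·(1+r) − €139.67.
Month 1: interest €50.88; balance after payment €5,411.20.
Month 2: interest €50.05; balance after payment €5,321.59.
Month 3: interest €49.22; balance after payment €5,231.14.
Month 4: interest €48.39; balance after payment €5,139.86.
Month 5: interest €47.54; balance after payment €5,047.74.

€5,047.74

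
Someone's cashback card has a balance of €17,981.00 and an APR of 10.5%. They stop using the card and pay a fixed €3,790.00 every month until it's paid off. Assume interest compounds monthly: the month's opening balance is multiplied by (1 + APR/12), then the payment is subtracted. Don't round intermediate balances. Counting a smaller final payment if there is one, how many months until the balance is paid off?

5 months

Monthly rate r = 10.5%/12 = 0.875% = 0.00875.
Recurrence: B ← B·(1+r) − €3,790.00.
Month 1: interest €157.33; balance after payment €14,348.33.
Month 2: interest €125.55; balance after payment €10,683.88.
Month 3: interest €93.48; balance after payment €6,987.37.
Month 4: interest €61.14; balance after payment €3,258.51.
Month 5: interest €28.51; balance after payment €0.00.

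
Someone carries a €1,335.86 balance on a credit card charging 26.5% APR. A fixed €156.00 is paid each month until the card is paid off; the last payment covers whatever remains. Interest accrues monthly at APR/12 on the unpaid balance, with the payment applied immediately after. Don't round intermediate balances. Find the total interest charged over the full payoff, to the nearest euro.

€162

Monthly rate r = 26.5%/12 = 2.20833% = 0.0220833.
Payoff takes n = ⌈−ln(1 − rB₀/P)/ln(1+r)⌉ = ⌈9.596⌉ = 10 payments; the last is €93.46.
Total paid = 9·€156.00 + €93.46 = €1,497.46.
Total interest = total paid − principal = €1,497.46 − €1,335.86 = €161.60.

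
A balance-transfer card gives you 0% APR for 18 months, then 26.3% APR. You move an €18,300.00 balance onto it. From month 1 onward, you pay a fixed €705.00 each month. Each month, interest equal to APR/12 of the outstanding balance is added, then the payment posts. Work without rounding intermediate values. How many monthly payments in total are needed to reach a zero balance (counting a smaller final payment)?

Promo months 1–18 at r₀ = 0%/12 = 0; months 19+ at r₁ = 26.3%/12 = 0.0219167.
After month 18 (no interest yet): B = €18,300.00 − 18·€705.00 = €5,610.00.
Then at r₁ with €705.00/mo: n₂ = −ln(1 − r₁·B/P)/ln(1+r₁) ≈ 8.84 → 9 more payments.

27 payments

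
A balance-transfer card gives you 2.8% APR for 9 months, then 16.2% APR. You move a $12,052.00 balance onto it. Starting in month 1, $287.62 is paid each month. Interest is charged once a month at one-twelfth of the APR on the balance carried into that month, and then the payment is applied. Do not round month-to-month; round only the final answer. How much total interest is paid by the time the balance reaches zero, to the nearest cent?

$3,557.01

Promo months 1–9 at r₀ = 2.8%/12 = 0.00233333; months 10+ at r₁ = 16.2%/12 = 0.0135.
After month 9: iterate B ← B·(1+r₀) − $287.62 for 9 months → $9,694.60.
Then at r₁ with $287.62/mo: n₂ = −ln(1 − r₁·B/P)/ln(1+r₁) ≈ 45.27 → 46 more payments.
Total paid = 54·$287.62 + $77.53 = $15,609.01; interest = $15,609.01 − $12,052.00 = $3,557.01.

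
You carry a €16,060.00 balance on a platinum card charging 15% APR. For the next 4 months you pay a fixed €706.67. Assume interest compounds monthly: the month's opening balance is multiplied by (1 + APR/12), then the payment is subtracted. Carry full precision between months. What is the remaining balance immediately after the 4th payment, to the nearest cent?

€13,998.06

Monthly rate r = 15%/12 = 1.25% = 0.0125.
Each month: B ← B·(1+r) − €706.67.
Month 1: interest €200.75; balance after payment €15,554.08.
Month 2: interest €194.43; balance after payment €15,041.84.
Month 3: interest €188.02; balance after payment €14,523.19.
Month 4: interest €181.54; balance after payment €13,998.06.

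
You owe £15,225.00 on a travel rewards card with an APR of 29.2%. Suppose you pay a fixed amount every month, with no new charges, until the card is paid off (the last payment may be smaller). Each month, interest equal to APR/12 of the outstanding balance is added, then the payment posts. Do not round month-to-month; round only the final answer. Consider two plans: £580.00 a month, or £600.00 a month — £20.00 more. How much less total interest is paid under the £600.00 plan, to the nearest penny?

Monthly rate r = 29.2%/12 = 2.43333% = 0.0243333.
At £580.00/mo: n = ⌈−ln(1 − rB₀/P)/ln(1+r)⌉ = 43 payments (last £204.75); total interest = total paid − £15,225.00 = £9,339.75.
At £600.00/mo: 40 payments (last £581.20); total interest £8,756.20.
Interest saved = £9,339.75 − £8,756.20 = £583.55.

£583.55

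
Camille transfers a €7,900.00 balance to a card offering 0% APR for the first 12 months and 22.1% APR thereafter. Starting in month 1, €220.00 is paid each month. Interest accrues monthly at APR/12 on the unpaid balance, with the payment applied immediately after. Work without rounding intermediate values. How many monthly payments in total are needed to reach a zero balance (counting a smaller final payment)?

44 months

Promo months 1–12 at r₀ = 0%/12 = 0; months 13+ at r₁ = 22.1%/12 = 0.0184167.
After month 12 (no interest yet): B = €7,900.00 − 12·€220.00 = €5,260.00.
Then at r₁ with €220.00/mo: n₂ = −ln(1 − r₁·B/P)/ln(1+r₁) ≈ 31.80 → 32 more payments.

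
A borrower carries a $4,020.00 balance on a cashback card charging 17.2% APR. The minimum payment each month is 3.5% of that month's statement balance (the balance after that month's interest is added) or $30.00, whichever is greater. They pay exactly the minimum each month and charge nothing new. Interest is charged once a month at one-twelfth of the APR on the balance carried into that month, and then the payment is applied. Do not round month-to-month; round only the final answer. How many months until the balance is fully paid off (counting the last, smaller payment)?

Monthly rate r = 17.2%/12 = 1.43333% = 0.0143333.
While 3.5% of the post-interest balance exceeds $30.00, each month B ← (B·(1+r))·(1 − 0.035), i.e. B shrinks by the factor (1+r)·0.965 = 0.97883.
This holds for months 1–73. Entering month 74 the balance is $843.16; 3.5% of the post-interest balance is now below $30.00, so the flat $30.00 minimum applies from here.
From month 74 a fixed $30.00 at rate r clears $843.16 in 37 more payments. Total: 73 + 37 = 110 months.

110 months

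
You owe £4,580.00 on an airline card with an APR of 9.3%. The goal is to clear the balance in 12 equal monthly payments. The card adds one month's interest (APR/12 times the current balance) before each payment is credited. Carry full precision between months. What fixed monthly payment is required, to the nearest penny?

£401.17

Monthly rate r = 9.3%/12 = 0.775% = 0.00775.
Level-payment amortization: P = B₀·r / (1 − (1+r)^(−n)) = 4580.00·0.00775 / (1 − 1.00775^(−12)).
Denominator 1 − (1+r)^(−12) = 0.0884797566.
P = 35.495 / 0.0884797566 ≈ 401.17.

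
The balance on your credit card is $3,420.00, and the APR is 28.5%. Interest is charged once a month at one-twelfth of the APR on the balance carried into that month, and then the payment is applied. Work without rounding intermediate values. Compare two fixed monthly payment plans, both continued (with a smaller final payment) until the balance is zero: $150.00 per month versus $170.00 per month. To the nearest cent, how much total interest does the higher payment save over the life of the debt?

Monthly rate r = 28.5%/12 = 2.375% = 0.02375.
At $150.00/mo: n = ⌈−ln(1 − rB₀/P)/ln(1+r)⌉ = 34 payments (last $33.58); total interest = total paid − $3,420.00 = $1,563.58.
At $170.00/mo: 28 payments (last $115.88); total interest $1,285.88.
Interest saved = $1,563.58 − $1,285.88 = $277.70.

$277.70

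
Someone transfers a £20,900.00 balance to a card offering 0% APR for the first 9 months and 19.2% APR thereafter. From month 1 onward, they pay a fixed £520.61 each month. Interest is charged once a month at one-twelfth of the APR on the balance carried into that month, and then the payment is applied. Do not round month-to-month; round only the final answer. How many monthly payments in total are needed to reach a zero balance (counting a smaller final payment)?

Promo months 1–9 at r₀ = 0%/12 = 0; months 10+ at r₁ = 19.2%/12 = 0.016.
After month 9 (no interest yet): B = £20,900.00 − 9·£520.61 = £16,214.51.
Then at r₁ with £520.61/mo: n₂ = −ln(1 − r₁·B/P)/ln(1+r₁) ≈ 43.46 → 44 more payments.

53 months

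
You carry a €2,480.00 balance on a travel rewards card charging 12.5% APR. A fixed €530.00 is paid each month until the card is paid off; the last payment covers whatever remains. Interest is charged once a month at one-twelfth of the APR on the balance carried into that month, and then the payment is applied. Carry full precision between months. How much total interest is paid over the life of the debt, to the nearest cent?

€76.10

Monthly rate r = 12.5%/12 = 1.04167% = 0.0104167.
Payoff takes n = ⌈−ln(1 − rB₀/P)/ln(1+r)⌉ = ⌈4.822⌉ = 5 payments; the last is €436.10.
Total paid = 4·€530.00 + €436.10 = €2,556.10.
Total interest = total paid − principal = €2,556.10 − €2,480.00 = €76.10.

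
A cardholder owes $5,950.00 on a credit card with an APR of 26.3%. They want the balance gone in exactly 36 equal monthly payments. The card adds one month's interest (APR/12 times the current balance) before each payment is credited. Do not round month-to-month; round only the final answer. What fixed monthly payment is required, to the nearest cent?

$240.68

Monthly rate r = 26.3%/12 = 2.19167% = 0.0219167.
Level-payment amortization: P = B₀·r / (1 − (1+r)^(−n)) = 5950.00·0.0219167 / (1 − 1.02192^(−36)).
Denominator 1 − (1+r)^(−36) = 0.541813129.
P = 130.404 / 0.541813129 ≈ 240.68.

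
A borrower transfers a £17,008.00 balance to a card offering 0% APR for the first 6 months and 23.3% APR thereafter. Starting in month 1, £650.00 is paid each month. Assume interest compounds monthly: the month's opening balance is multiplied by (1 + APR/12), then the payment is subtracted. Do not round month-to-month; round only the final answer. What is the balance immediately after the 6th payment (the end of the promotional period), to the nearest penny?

£13,108.00

Promo months 1–6 at r₀ = 0%/12 = 0; months 7+ at r₁ = 23.3%/12 = 0.0194167.
After month 6 (no interest yet): B = £17,008.00 − 6·£650.00 = £13,108.00.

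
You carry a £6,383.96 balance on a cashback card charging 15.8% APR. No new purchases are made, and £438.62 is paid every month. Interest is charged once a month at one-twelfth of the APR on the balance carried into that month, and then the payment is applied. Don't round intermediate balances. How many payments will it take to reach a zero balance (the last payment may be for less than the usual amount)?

Monthly rate r = 15.8%/12 = 1.31667% = 0.0131667.
Recurrence: B ← B·(1+r) − £438.62.
Month 1: interest £84.06; balance after payment £6,029.40.
Month 2: interest £79.39; balance after payment £5,670.16.
Closed form: n = −ln(1 − rB₀/P)/ln(1+r) = −ln(0.80836)/ln(1.01317) ≈ 16.264, so the balance reaches zero during payment 17.

17 months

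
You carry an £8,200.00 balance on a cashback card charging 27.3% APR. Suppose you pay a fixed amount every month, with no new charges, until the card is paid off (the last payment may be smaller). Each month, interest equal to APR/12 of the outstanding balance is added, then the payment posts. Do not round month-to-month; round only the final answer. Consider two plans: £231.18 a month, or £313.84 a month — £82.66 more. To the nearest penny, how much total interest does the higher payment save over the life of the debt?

£4,313.23

Monthly rate r = 27.3%/12 = 2.275% = 0.02275.
At £231.18/mo: n = ⌈−ln(1 − rB₀/P)/ln(1+r)⌉ = 74 payments (last £27.50); total interest = total paid − £8,200.00 = £8,703.64.
At £313.84/mo: 41 payments (last £36.81); total interest £4,390.41.
Interest saved = £8,703.64 − £4,390.41 = £4,313.23.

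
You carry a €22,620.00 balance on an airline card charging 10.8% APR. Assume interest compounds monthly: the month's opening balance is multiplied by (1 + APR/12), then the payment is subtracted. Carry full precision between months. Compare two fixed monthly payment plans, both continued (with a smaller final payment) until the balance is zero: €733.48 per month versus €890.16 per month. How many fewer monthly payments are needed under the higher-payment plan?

Monthly rate r = 10.8%/12 = 0.9% = 0.009.
At €733.48/mo: n = ⌈−ln(1 − rB₀/P)/ln(1+r)⌉ = 37 payments (last €210.35); total interest = total paid − €22,620.00 = €3,995.63.
At €890.16/mo: 29 payments (last €874.92); total interest €3,179.40.
Payments saved = 37 − 29 = 8.

8 fewer payments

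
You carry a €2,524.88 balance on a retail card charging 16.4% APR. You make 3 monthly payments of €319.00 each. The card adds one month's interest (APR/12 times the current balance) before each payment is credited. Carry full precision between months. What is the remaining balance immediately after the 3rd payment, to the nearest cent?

€1,659.68

Monthly rate r = 16.4%/12 = 1.36667% = 0.0136667.
Each month: B ← B·(1+r) − €319.00.
Month 1: interest €34.51; balance after payment €2,240.39.
Month 2: interest €30.62; balance after payment €1,952.01.
Month 3: interest €26.68; balance after payment €1,659.68.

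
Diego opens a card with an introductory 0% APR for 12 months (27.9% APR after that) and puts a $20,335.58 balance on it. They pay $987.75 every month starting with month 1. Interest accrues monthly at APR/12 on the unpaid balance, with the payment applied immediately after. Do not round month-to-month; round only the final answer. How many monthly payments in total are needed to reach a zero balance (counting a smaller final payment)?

Promo months 1–12 at r₀ = 0%/12 = 0; months 13+ at r₁ = 27.9%/12 = 0.02325.
After month 12 (no interest yet): B = $20,335.58 − 12·$987.75 = $8,482.58.
Then at r₁ with $987.75/mo: n₂ = −ln(1 − r₁·B/P)/ln(1+r₁) ≈ 9.69 → 10 more payments.

22 months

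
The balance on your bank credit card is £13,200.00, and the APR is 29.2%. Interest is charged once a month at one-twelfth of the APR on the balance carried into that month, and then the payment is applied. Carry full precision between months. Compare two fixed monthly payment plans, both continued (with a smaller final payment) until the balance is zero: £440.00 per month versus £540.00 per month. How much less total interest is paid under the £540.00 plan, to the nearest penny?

Monthly rate r = 29.2%/12 = 2.43333% = 0.0243333.
At £440.00/mo: n = ⌈−ln(1 − rB₀/P)/ln(1+r)⌉ = 55 payments (last £203.83); total interest = total paid − £13,200.00 = £10,763.83.
At £540.00/mo: 38 payments (last £312.83); total interest £7,092.83.
Interest saved = £10,763.83 − £7,092.83 = £3,671.00.

£3,671.00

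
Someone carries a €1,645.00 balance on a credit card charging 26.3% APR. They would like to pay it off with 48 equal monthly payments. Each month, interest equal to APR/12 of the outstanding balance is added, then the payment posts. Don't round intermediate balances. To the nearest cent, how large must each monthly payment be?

Monthly rate r = 26.3%/12 = 2.19167% = 0.0219167.
Level-payment amortization: P = B₀·r / (1 − (1+r)^(−n)) = 1645.00·0.0219167 / (1 − 1.02192^(−48)).
Denominator 1 − (1+r)^(−48) = 0.646770592.
P = 36.0529 / 0.646770592 ≈ 55.74.

€55.74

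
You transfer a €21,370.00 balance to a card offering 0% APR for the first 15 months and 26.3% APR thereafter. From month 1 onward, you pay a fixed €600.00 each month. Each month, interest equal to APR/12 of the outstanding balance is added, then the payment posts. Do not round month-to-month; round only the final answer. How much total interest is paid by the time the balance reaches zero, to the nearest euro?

Promo months 1–15 at r₀ = 0%/12 = 0; months 16+ at r₁ = 26.3%/12 = 0.0219167.
After month 15 (no interest yet): B = €21,370.00 − 15·€600.00 = €12,370.00.
Then at r₁ with €600.00/mo: n₂ = −ln(1 − r₁·B/P)/ln(1+r₁) ≈ 27.73 → 28 more payments.
Total paid = 42·€600.00 + €439.80 = €25,639.80; interest = €25,639.80 − €21,370.00 = €4,269.80.

€4,270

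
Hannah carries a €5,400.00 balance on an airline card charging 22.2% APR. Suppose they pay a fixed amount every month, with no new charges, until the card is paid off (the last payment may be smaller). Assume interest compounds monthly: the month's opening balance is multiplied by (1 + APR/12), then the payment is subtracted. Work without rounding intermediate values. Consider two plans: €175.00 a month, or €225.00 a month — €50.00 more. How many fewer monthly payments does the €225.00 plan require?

Monthly rate r = 22.2%/12 = 1.85% = 0.0185.
At €175.00/mo: n = ⌈−ln(1 − rB₀/P)/ln(1+r)⌉ = 47 payments (last €26.38); total interest = total paid − €5,400.00 = €2,676.38.
At €225.00/mo: 33 payments (last €4.91); total interest €1,804.91.
Payments saved = 47 − 33 = 14.

14 fewer payments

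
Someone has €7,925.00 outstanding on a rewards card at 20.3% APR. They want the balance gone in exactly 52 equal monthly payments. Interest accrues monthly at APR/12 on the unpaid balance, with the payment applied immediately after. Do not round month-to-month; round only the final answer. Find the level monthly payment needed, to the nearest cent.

Monthly rate r = 20.3%/12 = 1.69167% = 0.0169167.
Level-payment amortization: P = B₀·r / (1 − (1+r)^(−n)) = 7925.00·0.0169167 / (1 − 1.01692^(−52)).
Denominator 1 − (1+r)^(−52) = 0.5820147.
P = 134.065 / 0.5820147 ≈ 230.35.

€230.35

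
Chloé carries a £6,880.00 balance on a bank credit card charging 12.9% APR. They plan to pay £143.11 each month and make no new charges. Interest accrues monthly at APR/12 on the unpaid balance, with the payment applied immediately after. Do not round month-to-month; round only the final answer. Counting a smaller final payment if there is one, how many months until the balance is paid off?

69 payments

Monthly rate r = 12.9%/12 = 1.075% = 0.01075.
Recurrence: B ← B·(1+r) − £143.11.
Month 1: interest £73.96; balance after payment £6,810.85.
Month 2: interest £73.22; balance after payment £6,740.96.
Closed form: n = −ln(1 − rB₀/P)/ln(1+r) = −ln(0.48319)/ln(1.01075) ≈ 68.022, so the balance reaches zero during payment 69.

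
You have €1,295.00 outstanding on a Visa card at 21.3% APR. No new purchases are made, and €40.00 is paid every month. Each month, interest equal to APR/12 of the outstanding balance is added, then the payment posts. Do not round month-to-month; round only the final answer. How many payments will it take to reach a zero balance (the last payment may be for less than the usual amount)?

Monthly rate r = 21.3%/12 = 1.775% = 0.01775.
Recurrence: B ← B·(1+r) − €40.00.
Month 1: interest €22.99; balance after payment €1,277.99.
Month 2: interest €22.68; balance after payment €1,260.67.
Closed form: n = −ln(1 − rB₀/P)/ln(1+r) = −ln(0.42534)/ln(1.01775) ≈ 48.587, so the balance reaches zero during payment 49.

49 payments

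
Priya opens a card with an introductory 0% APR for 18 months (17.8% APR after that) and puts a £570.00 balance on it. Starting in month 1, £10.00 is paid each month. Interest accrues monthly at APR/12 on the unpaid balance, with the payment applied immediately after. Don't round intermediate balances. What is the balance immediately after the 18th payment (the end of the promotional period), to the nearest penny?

Promo months 1–18 at r₀ = 0%/12 = 0; months 19+ at r₁ = 17.8%/12 = 0.0148333.
After month 18 (no interest yet): B = £570.00 − 18·£10.00 = £390.00.

£390.00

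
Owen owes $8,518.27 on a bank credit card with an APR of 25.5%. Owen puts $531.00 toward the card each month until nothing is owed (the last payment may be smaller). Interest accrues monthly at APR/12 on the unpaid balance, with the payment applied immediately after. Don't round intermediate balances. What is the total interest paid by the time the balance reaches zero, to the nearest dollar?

Monthly rate r = 25.5%/12 = 2.125% = 0.02125.
Payoff takes n = ⌈−ln(1 − rB₀/P)/ln(1+r)⌉ = ⌈19.825⌉ = 20 payments; the last is $438.86.
Total paid = 19·$531.00 + $438.86 = $10,527.86.
Total interest = total paid − principal = $10,527.86 − $8,518.27 = $2,009.59.

$2,010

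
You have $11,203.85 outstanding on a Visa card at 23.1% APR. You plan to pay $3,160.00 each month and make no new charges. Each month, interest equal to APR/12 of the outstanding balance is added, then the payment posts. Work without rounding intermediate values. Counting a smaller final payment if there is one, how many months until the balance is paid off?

4 months

Monthly rate r = 23.1%/12 = 1.925% = 0.01925.
Recurrence: B ← B·(1+r) − $3,160.00.
Month 1: interest $215.67; balance after payment $8,259.52.
Month 2: interest $159.00; balance after payment $5,258.52.
Month 3: interest $101.23; balance after payment $2,199.75.
Month 4: interest $42.35; balance after payment $0.00.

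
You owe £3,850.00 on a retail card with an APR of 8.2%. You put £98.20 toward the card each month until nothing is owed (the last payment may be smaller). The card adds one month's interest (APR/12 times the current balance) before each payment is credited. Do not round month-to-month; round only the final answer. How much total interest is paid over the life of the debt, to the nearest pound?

£647

Monthly rate r = 8.2%/12 = 0.683333% = 0.00683333.
Payoff takes n = ⌈−ln(1 − rB₀/P)/ln(1+r)⌉ = ⌈45.792⌉ = 46 payments; the last is £77.80.
Total paid = 45·£98.20 + £77.80 = £4,496.80.
Total interest = total paid − principal = £4,496.80 − £3,850.00 = £646.80.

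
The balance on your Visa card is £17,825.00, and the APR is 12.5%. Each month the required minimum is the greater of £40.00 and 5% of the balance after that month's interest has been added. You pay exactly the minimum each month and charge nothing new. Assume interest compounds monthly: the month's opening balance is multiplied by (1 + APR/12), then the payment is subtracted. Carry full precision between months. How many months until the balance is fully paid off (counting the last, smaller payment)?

Monthly rate r = 12.5%/12 = 1.04167% = 0.0104167.
While 5% of the post-interest balance exceeds £40.00, each month B ← (B·(1+r))·(1 − 0.05), i.e. B shrinks by the factor (1+r)·0.95 = 0.9599.
This holds for months 1–77. Entering month 78 the balance is £762.58; 5% of the post-interest balance is now below £40.00, so the flat £40.00 minimum applies from here.
From month 78 a fixed £40.00 at rate r clears £762.58 in 22 more payments. Total: 77 + 22 = 99 months.

99 months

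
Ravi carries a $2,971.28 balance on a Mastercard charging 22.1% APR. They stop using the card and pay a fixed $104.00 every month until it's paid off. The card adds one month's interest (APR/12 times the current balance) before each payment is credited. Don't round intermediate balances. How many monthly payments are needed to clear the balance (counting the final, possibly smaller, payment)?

41 months

Monthly rate r = 22.1%/12 = 1.84167% = 0.0184167.
Recurrence: B ← B·(1+r) − $104.00.
Month 1: interest $54.72; balance after payment $2,922.00.
Month 2: interest $53.81; balance after payment $2,871.81.
Closed form: n = −ln(1 − rB₀/P)/ln(1+r) = −ln(0.47384)/ln(1.01842) ≈ 40.928, so the balance reaches zero during payment 41.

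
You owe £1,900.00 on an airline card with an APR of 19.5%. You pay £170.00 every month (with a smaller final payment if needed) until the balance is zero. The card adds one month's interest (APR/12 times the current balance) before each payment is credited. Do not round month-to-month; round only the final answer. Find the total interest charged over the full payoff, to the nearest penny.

Monthly rate r = 19.5%/12 = 1.625% = 0.01625.
Payoff takes n = ⌈−ln(1 − rB₀/P)/ln(1+r)⌉ = ⌈12.434⌉ = 13 payments; the last is £74.09.
Total paid = 12·£170.00 + £74.09 = £2,114.09.
Total interest = total paid − principal = £2,114.09 − £1,900.00 = £214.09.

£214.09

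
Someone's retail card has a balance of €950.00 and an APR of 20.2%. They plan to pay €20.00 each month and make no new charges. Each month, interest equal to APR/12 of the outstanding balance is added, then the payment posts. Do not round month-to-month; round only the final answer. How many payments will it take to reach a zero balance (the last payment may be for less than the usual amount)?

97 months

Monthly rate r = 20.2%/12 = 1.68333% = 0.0168333.
Recurrence: B ← B·(1+r) − €20.00.
Month 1: interest €15.99; balance after payment €945.99.
Month 2: interest €15.92; balance after payment €941.92.
Closed form: n = −ln(1 − rB₀/P)/ln(1+r) = −ln(0.20042)/ln(1.01683) ≈ 96.288, so the balance reaches zero during payment 97.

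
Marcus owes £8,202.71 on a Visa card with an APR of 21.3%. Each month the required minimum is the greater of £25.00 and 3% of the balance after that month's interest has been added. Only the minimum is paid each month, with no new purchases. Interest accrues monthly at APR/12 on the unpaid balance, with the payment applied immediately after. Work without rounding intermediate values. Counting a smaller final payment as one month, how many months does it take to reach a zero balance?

229 months

Monthly rate r = 21.3%/12 = 1.775% = 0.01775.
While 3% of the post-interest balance exceeds £25.00, each month B ← (B·(1+r))·(1 − 0.03), i.e. B shrinks by the factor (1+r)·0.97 = 0.98722.
This holds for months 1–180. Entering month 181 the balance is £809.60; 3% of the post-interest balance is now below £25.00, so the flat £25.00 minimum applies from here.
From month 181 a fixed £25.00 at rate r clears £809.60 in 49 more payments. Total: 180 + 49 = 229 months.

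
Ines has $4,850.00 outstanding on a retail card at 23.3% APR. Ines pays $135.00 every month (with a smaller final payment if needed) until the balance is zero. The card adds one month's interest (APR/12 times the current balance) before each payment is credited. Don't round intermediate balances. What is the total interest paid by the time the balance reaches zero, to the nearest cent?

$3,545.35

Monthly rate r = 23.3%/12 = 1.94167% = 0.0194167.
Payoff takes n = ⌈−ln(1 − rB₀/P)/ln(1+r)⌉ = ⌈62.186⌉ = 63 payments; the last is $25.35.
Total paid = 62·$135.00 + $25.35 = $8,395.35.
Total interest = total paid − principal = $8,395.35 − $4,850.00 = $3,545.35.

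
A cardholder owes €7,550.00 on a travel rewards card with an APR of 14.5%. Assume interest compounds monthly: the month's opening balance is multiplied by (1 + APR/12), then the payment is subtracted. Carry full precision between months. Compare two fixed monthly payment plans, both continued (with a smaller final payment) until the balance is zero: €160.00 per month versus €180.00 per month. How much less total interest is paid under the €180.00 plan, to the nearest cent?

€654.58

Monthly rate r = 14.5%/12 = 1.20833% = 0.0120833.
At €160.00/mo: n = ⌈−ln(1 − rB₀/P)/ln(1+r)⌉ = 71 payments (last €48.56); total interest = total paid − €7,550.00 = €3,698.56.
At €180.00/mo: 59 payments (last €153.98); total interest €3,043.98.
Interest saved = €3,698.56 − €3,043.98 = €654.58.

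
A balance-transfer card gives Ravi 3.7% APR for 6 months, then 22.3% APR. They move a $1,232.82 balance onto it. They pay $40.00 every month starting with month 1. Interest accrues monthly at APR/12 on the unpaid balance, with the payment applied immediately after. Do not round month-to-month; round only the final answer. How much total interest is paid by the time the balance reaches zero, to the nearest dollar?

$391

Promo months 1–6 at r₀ = 3.7%/12 = 0.00308333; months 7+ at r₁ = 22.3%/12 = 0.0185833.
After month 6: iterate B ← B·(1+r₀) − $40.00 for 6 months → $1,013.95.
Then at r₁ with $40.00/mo: n₂ = −ln(1 − r₁·B/P)/ln(1+r₁) ≈ 34.59 → 35 more payments.
Total paid = 40·$40.00 + $23.66 = $1,623.66; interest = $1,623.66 − $1,232.82 = $390.84.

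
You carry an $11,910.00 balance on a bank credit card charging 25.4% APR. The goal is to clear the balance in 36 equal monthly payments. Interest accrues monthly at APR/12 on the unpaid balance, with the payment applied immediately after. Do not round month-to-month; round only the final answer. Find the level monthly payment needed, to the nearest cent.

$476.06

Monthly rate r = 25.4%/12 = 2.11667% = 0.0211667.
Level-payment amortization: P = B₀·r / (1 − (1+r)^(−n)) = 11910.00·0.0211667 / (1 − 1.02117^(−36)).
Denominator 1 − (1+r)^(−36) = 0.529541497.
P = 252.095 / 0.529541497 ≈ 476.06.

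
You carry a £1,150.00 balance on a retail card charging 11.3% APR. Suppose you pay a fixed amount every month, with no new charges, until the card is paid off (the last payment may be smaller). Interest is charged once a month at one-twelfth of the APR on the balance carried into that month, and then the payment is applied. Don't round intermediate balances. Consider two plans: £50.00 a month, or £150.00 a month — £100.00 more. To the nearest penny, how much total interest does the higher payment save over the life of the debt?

£102.92

Monthly rate r = 11.3%/12 = 0.941667% = 0.00941667.
At £50.00/mo: n = ⌈−ln(1 − rB₀/P)/ln(1+r)⌉ = 27 payments (last £2.16); total interest = total paid − £1,150.00 = £152.16.
At £150.00/mo: 8 payments (last £149.24); total interest £49.24.
Interest saved = £152.16 − £49.24 = £102.92.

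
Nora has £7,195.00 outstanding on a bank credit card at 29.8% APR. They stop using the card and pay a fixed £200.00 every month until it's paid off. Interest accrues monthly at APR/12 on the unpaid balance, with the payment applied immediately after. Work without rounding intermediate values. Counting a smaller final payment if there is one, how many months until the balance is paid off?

92 payments

Monthly rate r = 29.8%/12 = 2.48333% = 0.0248333.
Recurrence: B ← B·(1+r) − £200.00.
Month 1: interest £178.68; balance after payment £7,173.68.
Month 2: interest £178.15; balance after payment £7,151.82.
Closed form: n = −ln(1 − rB₀/P)/ln(1+r) = −ln(0.10662)/ln(1.02483) ≈ 91.255, so the balance reaches zero during payment 92.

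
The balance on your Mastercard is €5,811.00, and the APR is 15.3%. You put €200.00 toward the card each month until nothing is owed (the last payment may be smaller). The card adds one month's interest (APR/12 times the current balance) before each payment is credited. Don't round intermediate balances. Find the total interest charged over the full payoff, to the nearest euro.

Monthly rate r = 15.3%/12 = 1.275% = 0.01275.
Payoff takes n = ⌈−ln(1 − rB₀/P)/ln(1+r)⌉ = ⌈36.525⌉ = 37 payments; the last is €105.35.
Total paid = 36·€200.00 + €105.35 = €7,305.35.
Total interest = total paid − principal = €7,305.35 − €5,811.00 = €1,494.35.

€1,494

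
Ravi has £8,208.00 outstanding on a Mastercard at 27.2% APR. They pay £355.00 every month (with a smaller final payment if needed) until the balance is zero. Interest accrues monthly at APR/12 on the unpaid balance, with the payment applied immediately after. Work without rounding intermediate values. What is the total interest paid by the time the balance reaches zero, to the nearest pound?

£3,553

Monthly rate r = 27.2%/12 = 2.26667% = 0.0226667.
Payoff takes n = ⌈−ln(1 − rB₀/P)/ln(1+r)⌉ = ⌈33.127⌉ = 34 payments; the last is £45.65.
Total paid = 33·£355.00 + £45.65 = £11,760.65.
Total interest = total paid − principal = £11,760.65 − £8,208.00 = £3,552.65.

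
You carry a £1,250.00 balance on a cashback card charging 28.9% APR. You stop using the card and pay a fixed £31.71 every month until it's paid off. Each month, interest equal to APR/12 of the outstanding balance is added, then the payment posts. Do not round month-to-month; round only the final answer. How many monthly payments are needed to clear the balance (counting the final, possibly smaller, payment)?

126 payments

Monthly rate r = 28.9%/12 = 2.40833% = 0.0240833.
Recurrence: B ← B·(1+r) − £31.71.
Month 1: interest £30.10; balance after payment £1,248.39.
Month 2: interest £30.07; balance after payment £1,246.75.
Closed form: n = −ln(1 − rB₀/P)/ln(1+r) = −ln(0.050641)/ln(1.02408) ≈ 125.347, so the balance reaches zero during payment 126.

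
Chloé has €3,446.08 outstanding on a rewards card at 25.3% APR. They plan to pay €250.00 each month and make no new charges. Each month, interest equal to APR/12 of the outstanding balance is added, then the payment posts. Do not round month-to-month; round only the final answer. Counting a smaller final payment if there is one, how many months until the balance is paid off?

Monthly rate r = 25.3%/12 = 2.10833% = 0.0210833.
Recurrence: B ← B·(1+r) − €250.00.
Month 1: interest €72.65; balance after payment €3,268.73.
Month 2: interest €68.92; balance after payment €3,087.65.
Closed form: n = −ln(1 − rB₀/P)/ln(1+r) = −ln(0.70938)/ln(1.02108) ≈ 16.457, so the balance reaches zero during payment 17.

17 months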